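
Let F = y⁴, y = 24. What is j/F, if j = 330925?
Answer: 330925/331776 ≈ 0.99743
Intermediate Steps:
F = 331776 (F = 24⁴ = 331776)
j/F = 330925/331776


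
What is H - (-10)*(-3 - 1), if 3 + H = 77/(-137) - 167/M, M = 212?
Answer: -1288095/29044 ≈ -44.350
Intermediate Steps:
H = -126335/29044 (H = -3 + (77/(-137) - 167/212) = -3 + (77*(-1/137) - 167*1/212) = -3 + (-77/137 - 167/212) = -3 - 39203/29044 = -126335/29044 ≈ -4.3498)
H - (-10)*(-3 - 1) = -126335/29044 - (-10)*(-3 - 1) = -126335/29044 - (-10)*(-4) = -126335/29044 - 1*40 = -126335/29044 - 40 = -1288095/29044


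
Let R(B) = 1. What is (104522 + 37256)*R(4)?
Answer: 141778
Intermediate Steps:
(104522 + 37256)*R(4) = (104522 + 37256)*1 = 141778*1 = 141778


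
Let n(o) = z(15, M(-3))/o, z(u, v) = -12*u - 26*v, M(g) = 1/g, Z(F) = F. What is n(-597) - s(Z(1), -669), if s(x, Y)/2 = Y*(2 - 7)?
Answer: -11981276/1791 ≈ -6689.7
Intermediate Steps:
z(u, v) = -26*v - 12*u
s(x, Y) = -10*Y (s(x, Y) = 2*(Y*(2 - 7)) = 2*(Y*(-5)) = 2*(-5*Y) = -10*Y)
n(o) = -514/(3*o) (n(o) = (-26/(-3) - 12*15)/o = (-26*(-1/3) - 180)/o = (26/3 - 180)/o = -514/(3*o))
n(-597) - s(Z(1), -669) = -514/3/(-597) - (-10)*(-669) = -514/3*(-1/597) - 1*6690 = 514/1791 - 6690 = -11981276/1791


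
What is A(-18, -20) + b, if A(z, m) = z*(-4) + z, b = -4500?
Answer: -4446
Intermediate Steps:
A(z, m) = -3*z (A(z, m) = -4*z + z = -3*z)
A(-18, -20) + b = -3*(-18) - 4500 = 54 - 4500 = -4446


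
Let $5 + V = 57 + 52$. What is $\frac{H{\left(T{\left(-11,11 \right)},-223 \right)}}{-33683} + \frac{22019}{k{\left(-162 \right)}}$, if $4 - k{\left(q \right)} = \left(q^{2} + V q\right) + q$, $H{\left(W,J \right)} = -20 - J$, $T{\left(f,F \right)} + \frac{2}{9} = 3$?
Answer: $- \frac{4399643}{1839610} \approx -2.3916$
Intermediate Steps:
$T{\left(f,F \right)} = \frac{25}{9}$ ($T{\left(f,F \right)} = - \frac{2}{9} + 3 = \frac{25}{9}$)
$V = 104$ ($V = -5 + \left(57 + 52\right) = -5 + 109 = 104$)
$k{\left(q \right)} = 4 - q^{2} - 105 q$ ($k{\left(q \right)} = 4 - \left(\left(q^{2} + 104 q\right) + q\right) = 4 - \left(q^{2} + 105 q\right) = 4 - q^{2} - 105 q$)
$\frac{H{\left(T{\left(-11,11 \right)},-223 \right)}}{-33683} + \frac{22019}{k{\left(-162 \right)}} = \frac{-20 - -223}{-33683} + \frac{22019}{4 - \left(-162\right)^{2} - -17010} = \left(-20 + 223\right) \left(- \frac{1}{33683}\right) + \frac{22019}{4 - 26244 + 17010} = 203 \left(- \frac{1}{33683}\right) + \frac{22019}{4 - 26244 + 17010} = - \frac{203}{33683} + \frac{22019}{-9230} = - \frac{203}{33683} + 22019 \left(- \frac{1}{9230}\right) = - \frac{203}{33683} - \frac{22019}{9230} = - \frac{4399643}{1839610}$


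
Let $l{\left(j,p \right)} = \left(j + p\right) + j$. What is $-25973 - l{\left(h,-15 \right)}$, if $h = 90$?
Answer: $-26138$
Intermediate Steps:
$l{\left(j,p \right)} = p + 2 j$
$-25973 - l{\left(h,-15 \right)} = -25973 - \left(-15 + 2 \cdot 90\right) = -25973 - \left(-15 + 180\right) = -25973 - 165 = -26138$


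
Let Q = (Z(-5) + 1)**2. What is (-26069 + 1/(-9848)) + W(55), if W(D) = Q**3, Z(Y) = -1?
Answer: -256727513/9848 ≈ -26069.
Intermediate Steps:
Q = 0 (Q = (-1 + 1)**2 = 0**2 = 0)
W(D) = 0 (W(D) = 0**3 = 0)
(-26069 + 1/(-9848)) + W(55) = (-26069 + 1/(-9848)) + 0 = (-26069 - 1/9848) + 0 = -256727513/9848 + 0 = -256727513/9848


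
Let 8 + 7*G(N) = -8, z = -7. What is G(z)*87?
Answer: -1392/7 ≈ -198.86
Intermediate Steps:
G(N) = -16/7 (G(N) = -8/7 + (⅐)*(-8) = -8/7 - 8/7 = -16/7)
G(z)*87 = -16/7*87 = -1392/7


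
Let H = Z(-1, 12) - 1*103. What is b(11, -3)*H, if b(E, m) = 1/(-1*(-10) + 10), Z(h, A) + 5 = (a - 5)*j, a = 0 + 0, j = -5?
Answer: -83/20 ≈ -4.1500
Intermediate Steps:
a = 0
Z(h, A) = 20 (Z(h, A) = -5 + (0 - 5)*(-5) = -5 - 5*(-5) = -5 + 25 = 20)
b(E, m) = 1/20 (b(E, m) = 1/(10 + 10) = 1/20)
H = -83 (H = 20 - 1*103 = 20 - 103 = -83)
b(11, -3)*H = (1/20)*(-83) = -83/20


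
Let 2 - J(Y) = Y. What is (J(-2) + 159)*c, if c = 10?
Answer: 1630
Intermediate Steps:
J(Y) = 2 - Y
(J(-2) + 159)*c = ((2 - 1*(-2)) + 159)*10 = ((2 + 2) + 159)*10 = (4 + 159)*10 = 163*10 = 1630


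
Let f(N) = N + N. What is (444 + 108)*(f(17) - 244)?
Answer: -115920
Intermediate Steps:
f(N) = 2*N
(444 + 108)*(f(17) - 244) = (444 + 108)*(2*17 - 244) = 552*(34 - 244) = 552*(-210) = -115920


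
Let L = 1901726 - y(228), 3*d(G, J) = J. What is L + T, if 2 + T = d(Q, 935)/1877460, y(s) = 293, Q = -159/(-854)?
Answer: 2141916387343/1126476 ≈ 1.9014e+6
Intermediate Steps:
Q = 159/854 (Q = -159*(-1/854) = 159/854 ≈ 0.18618)
d(G, J) = J/3
T = -2252765/1126476 (T = -2 + ((⅓)*935)/1877460 = -2 + (935/3)*(1/1877460) = -2 + 187/1126476 = -2252765/1126476 ≈ -1.9998)
L = 1901433 (L = 1901726 - 1*293 = 1901726 - 293 = 1901433)
L + T = 1901433 - 2252765/1126476 = 2141916387343/1126476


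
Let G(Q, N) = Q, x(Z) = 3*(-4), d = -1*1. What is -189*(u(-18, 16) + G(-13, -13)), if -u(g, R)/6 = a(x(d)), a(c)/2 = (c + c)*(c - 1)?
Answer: 710073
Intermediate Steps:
d = -1
x(Z) = -12
a(c) = 4*c*(-1 + c) (a(c) = 2*((c + c)*(c - 1)) = 2*((2*c)*(-1 + c)) = 2*(2*c*(-1 + c)) = 4*c*(-1 + c))
u(g, R) = -3744 (u(g, R) = -24*(-12)*(-1 - 12) = -24*(-12)*(-13) = -6*624 = -3744)
-189*(u(-18, 16) + G(-13, -13)) = -189*(-3744 - 13) = -189*(-3757) = 710073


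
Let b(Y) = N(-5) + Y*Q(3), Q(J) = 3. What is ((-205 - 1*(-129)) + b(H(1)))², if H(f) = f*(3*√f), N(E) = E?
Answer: 5184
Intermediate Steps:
H(f) = 3*f^(3/2)
b(Y) = -5 + 3*Y (b(Y) = -5 + Y*3 = -5 + 3*Y)
((-205 - 1*(-129)) + b(H(1)))² = ((-205 - 1*(-129)) + (-5 + 3*(3*1^(3/2))))² = ((-205 + 129) + (-5 + 3*(3*1)))² = (-76 + (-5 + 3*3))² = (-76 + (-5 + 9))² = (-76 + 4)² = (-72)² = 5184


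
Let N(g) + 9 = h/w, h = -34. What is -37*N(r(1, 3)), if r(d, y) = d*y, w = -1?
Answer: -925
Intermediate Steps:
N(g) = 25 (N(g) = -9 - 34/(-1) = -9 - 34*(-1) = -9 + 34 = 25)
-37*N(r(1, 3)) = -37*25 = -925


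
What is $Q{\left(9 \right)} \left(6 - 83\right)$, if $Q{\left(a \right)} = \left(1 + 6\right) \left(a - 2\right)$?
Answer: $-3773$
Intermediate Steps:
$Q{\left(a \right)} = -14 + 7 a$ ($Q{\left(a \right)} = 7 \left(-2 + a\right) = -14 + 7 a$)
$Q{\left(9 \right)} \left(6 - 83\right) = \left(-14 + 7 \cdot 9\right) \left(6 - 83\right) = \left(-14 + 63\right) \left(-77\right) = 49 \left(-77\right) = -3773$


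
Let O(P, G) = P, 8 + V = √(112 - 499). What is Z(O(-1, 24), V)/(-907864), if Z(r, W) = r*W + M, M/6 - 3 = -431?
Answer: 320/113483 + 3*I*√43/907864 ≈ 0.0028198 + 2.1669e-5*I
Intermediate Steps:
M = -2568 (M = 18 + 6*(-431) = 18 - 2586 = -2568)
V = -8 + 3*I*√43 (V = -8 + √(112 - 499) = -8 + √(-387) = -8 + 3*I*√43 ≈ -8.0 + 19.672*I)
Z(r, W) = -2568 + W*r (Z(r, W) = r*W - 2568 = W*r - 2568 = -2568 + W*r)
Z(O(-1, 24), V)/(-907864) = (-2568 + (-8 + 3*I*√43)*(-1))/(-907864) = (-2568 + (8 - 3*I*√43))*(-1/907864) = (-2560 - 3*I*√43)*(-1/907864) = 320/113483 + 3*I*√43/907864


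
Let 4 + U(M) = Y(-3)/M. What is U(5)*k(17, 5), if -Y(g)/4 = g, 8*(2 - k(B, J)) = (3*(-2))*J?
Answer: -46/5 ≈ -9.2000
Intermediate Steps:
k(B, J) = 2 + 3*J/4 (k(B, J) = 2 - 3*(-2)*J/8 = 2 - (-3)*J/4 = 2 + 3*J/4)
Y(g) = -4*g
U(M) = -4 + 12/M (U(M) = -4 + (-4*(-3))/M = -4 + 12/M)
U(5)*k(17, 5) = (-4 + 12/5)*(2 + (¾)*5) = (-4 + 12*(⅕))*(2 + 15/4) = (-4 + 12/5)*(23/4) = -8/5*23/4 = -46/5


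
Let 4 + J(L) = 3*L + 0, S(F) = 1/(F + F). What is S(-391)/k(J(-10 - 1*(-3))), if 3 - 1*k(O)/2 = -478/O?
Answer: 25/630292 ≈ 3.9664e-5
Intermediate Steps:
S(F) = 1/(2*F)
J(L) = -4 + 3*L (J(L) = -4 + (3*L + 0) = -4 + 3*L)
k(O) = 6 + 956/O (k(O) = 6 - (-956)/O = 6 + 956/O)
S(-391)/k(J(-10 - 1*(-3))) = ((1/2)/(-391))/(6 + 956/(-4 + 3*(-10 - 1*(-3)))) = ((1/2)*(-1/391))/(6 + 956/(-4 + 3*(-10 + 3))) = -1/(782*(6 + 956/(-4 + 3*(-7)))) = -1/(782*(6 + 956/(-4 - 21))) = -1/(782*(6 + 956/(-25))) = -1/(782*(6 + 956*(-1/25))) = -1/(782*(6 - 956/25)) = -1/(782*(-806/25)) = -1/782*(-25/806) = 25/630292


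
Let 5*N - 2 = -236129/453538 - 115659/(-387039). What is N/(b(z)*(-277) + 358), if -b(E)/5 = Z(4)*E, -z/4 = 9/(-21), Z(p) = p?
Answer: 145664590155/4036529389414084 ≈ 3.6087e-5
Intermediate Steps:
z = 12/7 (z = -36/(-21) = -36*(-1)/21 = -4*(-3/7) = 12/7 ≈ 1.7143)
b(E) = -20*E
N = 20809227165/58512297994 (N = 2/5 + (-236129/453538 - 115659/(-387039))/5 = 2/5 + (-236129*1/453538 - 115659*(-1/387039))/5 = 2/5 + (-236129/453538 + 38553/129013)/5 = 2/5 + (1/5)*(-12978460163/58512297994) = 2/5 - 12978460163/292561489970 = 20809227165/58512297994 ≈ 0.35564)
N/(b(z)*(-277) + 358) = 20809227165/(58512297994*(-20*12/7*(-277) + 358)) = 20809227165/(58512297994*(-240/7*(-277) + 358)) = 20809227165/(58512297994*(66480/7 + 358)) = 20809227165/(58512297994*(68986/7)) = (20809227165/58512297994)*(7/68986) = 145664590155/4036529389414084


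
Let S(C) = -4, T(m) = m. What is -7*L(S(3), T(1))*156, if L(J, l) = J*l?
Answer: 4368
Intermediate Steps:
-7*L(S(3), T(1))*156 = -(-28)*156 = -7*(-4)*156 = 28*156 = 4368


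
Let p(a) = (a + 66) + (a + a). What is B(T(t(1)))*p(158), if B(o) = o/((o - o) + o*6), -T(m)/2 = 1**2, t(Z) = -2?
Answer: 90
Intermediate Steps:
T(m) = -2 (T(m) = -2*1**2 = -2*1 = -2)
B(o) = 1/6 (B(o) = o/(0 + 6*o) = o/((6*o)) = o*(1/(6*o)) = 1/6)
p(a) = 66 + 3*a (p(a) = (66 + a) + 2*a = 66 + 3*a)
B(T(t(1)))*p(158) = (66 + 3*158)/6 = (66 + 474)/6 = (1/6)*540 = 90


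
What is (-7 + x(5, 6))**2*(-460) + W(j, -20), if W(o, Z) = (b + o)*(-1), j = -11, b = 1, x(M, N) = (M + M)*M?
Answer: -850530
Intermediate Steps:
x(M, N) = 2*M**2 (x(M, N) = (2*M)*M = 2*M**2)
W(o, Z) = -1 - o (W(o, Z) = (1 + o)*(-1) = -1 - o)
(-7 + x(5, 6))**2*(-460) + W(j, -20) = (-7 + 2*5**2)**2*(-460) + (-1 - 1*(-11)) = (-7 + 2*25)**2*(-460) + (-1 + 11) = (-7 + 50)**2*(-460) + 10 = 43**2*(-460) + 10 = 1849*(-460) + 10 = -850540 + 10 = -850530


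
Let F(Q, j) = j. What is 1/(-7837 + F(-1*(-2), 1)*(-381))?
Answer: -1/8218 ≈ -0.00012168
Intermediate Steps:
1/(-7837 + F(-1*(-2), 1)*(-381)) = 1/(-7837 + 1*(-381)) = 1/(-7837 - 381) = 1/(-8218) = -1/8218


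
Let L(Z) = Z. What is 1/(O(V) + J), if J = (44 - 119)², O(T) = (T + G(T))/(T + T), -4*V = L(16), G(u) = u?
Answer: 1/5626 ≈ 0.00017775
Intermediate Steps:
V = -4 (V = -¼*16 = -4)
O(T) = 1 (O(T) = (T + T)/(T + T) = (2*T)/((2*T)) = (2*T)*(1/(2*T)) = 1)
J = 5625 (J = (-75)² = 5625)
1/(O(V) + J) = 1/(1 + 5625) = 1/5626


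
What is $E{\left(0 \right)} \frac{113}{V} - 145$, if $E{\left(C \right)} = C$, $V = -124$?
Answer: $-145$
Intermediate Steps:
$E{\left(0 \right)} \frac{113}{V} - 145 = 0 \frac{113}{-124} - 145 = 0 \cdot 113 \left(- \frac{1}{124}\right) - 145 = 0 \left(- \frac{113}{124}\right) - 145 = 0 - 145 = -145$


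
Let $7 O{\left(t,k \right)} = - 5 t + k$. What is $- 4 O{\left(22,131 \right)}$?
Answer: $-12$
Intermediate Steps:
$O{\left(t,k \right)} = - \frac{5 t}{7} + \frac{k}{7}$ ($O{\left(t,k \right)} = \frac{- 5 t + k}{7} = \frac{k - 5 t}{7} = - \frac{5 t}{7} + \frac{k}{7}$)
$- 4 O{\left(22,131 \right)} = - 4 \left(\left(- \frac{5}{7}\right) 22 + \frac{1}{7} \cdot 131\right) = - 4 \left(- \frac{110}{7} + \frac{131}{7}\right) = \left(-4\right) 3 = -12$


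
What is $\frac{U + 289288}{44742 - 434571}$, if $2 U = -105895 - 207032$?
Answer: $- \frac{265649}{779658} \approx -0.34072$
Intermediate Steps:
$U = - \frac{312927}{2}$ ($U = \frac{-105895 - 207032}{2} = \frac{1}{2} \left(-312927\right) = - \frac{312927}{2} \approx -1.5646 \cdot 10^{5}$)
$\frac{U + 289288}{44742 - 434571} = \frac{- \frac{312927}{2} + 289288}{44742 - 434571} = \frac{265649}{2 \left(-389829\right)} = \frac{265649}{2} \left(- \frac{1}{389829}\right) = - \frac{265649}{779658}$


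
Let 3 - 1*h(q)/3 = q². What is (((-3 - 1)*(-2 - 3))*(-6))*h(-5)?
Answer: 7920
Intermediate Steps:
h(q) = 9 - 3*q²
(((-3 - 1)*(-2 - 3))*(-6))*h(-5) = (((-3 - 1)*(-2 - 3))*(-6))*(9 - 3*(-5)²) = (-4*(-5)*(-6))*(9 - 3*25) = (20*(-6))*(9 - 75) = -120*(-66) = 7920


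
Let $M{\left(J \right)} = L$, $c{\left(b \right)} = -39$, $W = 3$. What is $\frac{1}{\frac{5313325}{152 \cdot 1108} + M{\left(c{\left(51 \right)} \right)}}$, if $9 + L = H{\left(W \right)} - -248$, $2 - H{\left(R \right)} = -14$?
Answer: $\frac{168416}{48259405} \approx 0.0034898$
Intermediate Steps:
$H{\left(R \right)} = 16$ ($H{\left(R \right)} = 2 - -14 = 2 + 14 = 16$)
$L = 255$ ($L = -9 + \left(16 - -248\right) = -9 + \left(16 + 248\right) = -9 + 264 = 255$)
$M{\left(J \right)} = 255$
$\frac{1}{\frac{5313325}{152 \cdot 1108} + M{\left(c{\left(51 \right)} \right)}} = \frac{1}{\frac{5313325}{152 \cdot 1108} + 255} = \frac{1}{\frac{5313325}{168416} + 255} = \frac{1}{\frac{48259405}{168416}} = \frac{168416}{48259405}$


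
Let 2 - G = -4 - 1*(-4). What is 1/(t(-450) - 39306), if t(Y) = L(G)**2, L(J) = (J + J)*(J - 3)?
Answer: -1/39290 ≈ -2.5452e-5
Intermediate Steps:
G = 2 (G = 2 - (-4 - 1*(-4)) = 2 - (-4 + 4) = 2 - 1*0 = 2 + 0 = 2)
L(J) = 2*J*(-3 + J) (L(J) = (2*J)*(-3 + J) = 2*J*(-3 + J))
t(Y) = 16 (t(Y) = (2*2*(-3 + 2))**2 = (2*2*(-1))**2 = (-4)**2 = 16)
1/(t(-450) - 39306) = 1/(16 - 39306) = 1/(-39290) = -1/39290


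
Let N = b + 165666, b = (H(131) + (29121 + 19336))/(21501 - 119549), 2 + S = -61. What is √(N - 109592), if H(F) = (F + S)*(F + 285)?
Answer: √2105682987081/6128 ≈ 236.80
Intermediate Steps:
S = -63 (S = -2 - 61 = -63)
H(F) = (-63 + F)*(285 + F) (H(F) = (F - 63)*(F + 285) = (-63 + F)*(285 + F))
b = -76745/98048 (b = ((-17955 + 131² + 222*131) + (29121 + 19336))/(21501 - 119549) = ((-17955 + 17161 + 29082) + 48457)/(-98048) = (28288 + 48457)*(-1/98048) = 76745*(-1/98048) = -76745/98048 ≈ -0.78273)
N = 16243143223/98048 (N = -76745/98048 + 165666 = 16243143223/98048 ≈ 1.6567e+5)
√(N - 109592) = √(16243143223/98048 - 109592) = √(5497866807/98048) = √2105682987081/6128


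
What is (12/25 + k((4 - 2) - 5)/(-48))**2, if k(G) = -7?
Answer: 564001/1440000 ≈ 0.39167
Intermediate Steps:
(12/25 + k((4 - 2) - 5)/(-48))**2 = (12/25 - 7/(-48))**2 = (12*(1/25) - 7*(-1/48))**2 = (12/25 + 7/48)**2 = (751/1200)**2 = 564001/1440000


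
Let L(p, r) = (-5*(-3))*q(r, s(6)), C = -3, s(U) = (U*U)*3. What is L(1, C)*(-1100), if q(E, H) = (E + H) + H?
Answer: -3514500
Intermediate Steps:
s(U) = 3*U² (s(U) = U²*3 = 3*U²)
q(E, H) = E + 2*H
L(p, r) = 3240 + 15*r (L(p, r) = (-5*(-3))*(r + 2*(3*6²)) = 15*(r + 2*(3*36)) = 15*(r + 2*108) = 15*(r + 216) = 15*(216 + r) = 3240 + 15*r)
L(1, C)*(-1100) = (3240 + 15*(-3))*(-1100) = (3240 - 45)*(-1100) = 3195*(-1100) = -3514500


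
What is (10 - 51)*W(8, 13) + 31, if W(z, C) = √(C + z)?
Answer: 31 - 41*√21 ≈ -156.89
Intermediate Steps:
(10 - 51)*W(8, 13) + 31 = (10 - 51)*√(13 + 8) + 31 = -41*√21 + 31 = 31 - 41*√21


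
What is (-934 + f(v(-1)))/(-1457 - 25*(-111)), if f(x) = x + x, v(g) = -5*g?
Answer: -462/659 ≈ -0.70106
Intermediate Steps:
f(x) = 2*x
(-934 + f(v(-1)))/(-1457 - 25*(-111)) = (-934 + 2*(-5*(-1)))/(-1457 - 25*(-111)) = (-934 + 2*5)/(-1457 + 2775) = (-934 + 10)/1318 = -924*1/1318 = -462/659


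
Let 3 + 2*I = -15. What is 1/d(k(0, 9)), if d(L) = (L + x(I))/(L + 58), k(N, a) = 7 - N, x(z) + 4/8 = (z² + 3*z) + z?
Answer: 130/103 ≈ 1.2621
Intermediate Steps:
I = -9 (I = -3/2 + (½)*(-15) = -3/2 - 15/2 = -9)
x(z) = -½ + z² + 4*z (x(z) = -½ + ((z² + 3*z) + z) = -½ + (z² + 4*z) = -½ + z² + 4*z)
d(L) = (89/2 + L)/(58 + L) (d(L) = (L + (-½ + (-9)² + 4*(-9)))/(L + 58) = (L + (-½ + 81 - 36))/(58 + L) = (L + 89/2)/(58 + L) = (89/2 + L)/(58 + L))
1/d(k(0, 9)) = 1/((89/2 + (7 - 1*0))/(58 + (7 - 1*0))) = 1/((89/2 + (7 + 0))/(58 + (7 + 0))) = 1/((89/2 + 7)/(58 + 7)) = 1/((103/2)/65) = 1/((1/65)*(103/2)) = 1/(103/130) = 130/103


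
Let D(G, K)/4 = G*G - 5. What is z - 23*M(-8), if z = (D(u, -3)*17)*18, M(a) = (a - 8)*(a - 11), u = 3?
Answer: -2096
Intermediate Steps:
D(G, K) = -20 + 4*G² (D(G, K) = 4*(G*G - 5) = 4*(G² - 5) = 4*(-5 + G²) = -20 + 4*G²)
M(a) = (-11 + a)*(-8 + a) (M(a) = (-8 + a)*(-11 + a) = (-11 + a)*(-8 + a))
z = 4896 (z = ((-20 + 4*3²)*17)*18 = ((-20 + 4*9)*17)*18 = ((-20 + 36)*17)*18 = (16*17)*18 = 272*18 = 4896)
z - 23*M(-8) = 4896 - 23*(88 + (-8)² - 19*(-8)) = 4896 - 23*(88 + 64 + 152) = 4896 - 23*304 = 4896 - 6992 = -2096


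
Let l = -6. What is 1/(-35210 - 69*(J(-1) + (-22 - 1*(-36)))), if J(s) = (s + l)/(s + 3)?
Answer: -2/71869 ≈ -2.7828e-5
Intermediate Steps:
J(s) = (-6 + s)/(3 + s) (J(s) = (s - 6)/(s + 3) = (-6 + s)/(3 + s))
1/(-35210 - 69*(J(-1) + (-22 - 1*(-36)))) = 1/(-35210 - 69*((-6 - 1)/(3 - 1) + (-22 - 1*(-36)))) = 1/(-35210 - 69*(-7/2 + (-22 + 36))) = 1/(-35210 - 69*((1/2)*(-7) + 14)) = 1/(-35210 - 69*(-7/2 + 14)) = 1/(-35210 - 69*21/2) = 1/(-35210 - 1449/2) = 1/(-71869/2) = -2/71869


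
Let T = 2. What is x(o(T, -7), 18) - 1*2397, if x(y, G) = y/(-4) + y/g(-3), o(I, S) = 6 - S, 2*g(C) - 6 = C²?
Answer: -143911/60 ≈ -2398.5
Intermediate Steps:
g(C) = 3 + C²/2
x(y, G) = -7*y/60 (x(y, G) = y/(-4) + y/(3 + (½)*(-3)²) = y*(-¼) + y/(3 + (½)*9) = -y/4 + y/(3 + 9/2) = -y/4 + y/(15/2) = -y/4 + y*(2/15) = -y/4 + 2*y/15 = -7*y/60)
x(o(T, -7), 18) - 1*2397 = -7*(6 - 1*(-7))/60 - 1*2397 = -7*(6 + 7)/60 - 2397 = -7/60*13 - 2397 = -91/60 - 2397 = -143911/60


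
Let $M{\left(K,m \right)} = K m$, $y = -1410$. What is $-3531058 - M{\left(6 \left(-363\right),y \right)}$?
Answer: $-6602038$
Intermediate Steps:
$-3531058 - M{\left(6 \left(-363\right),y \right)} = -3531058 - 6 \left(-363\right) \left(-1410\right) = -3531058 - \left(-2178\right) \left(-1410\right) = -3531058 - 3070980 = -6602038$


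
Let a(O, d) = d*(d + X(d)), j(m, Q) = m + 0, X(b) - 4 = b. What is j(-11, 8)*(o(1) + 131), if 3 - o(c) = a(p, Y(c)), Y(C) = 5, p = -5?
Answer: -704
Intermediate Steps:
X(b) = 4 + b
j(m, Q) = m
a(O, d) = d*(4 + 2*d) (a(O, d) = d*(d + (4 + d)) = d*(4 + 2*d))
o(c) = -67 (o(c) = 3 - 2*5*(2 + 5) = 3 - 2*5*7 = 3 - 1*70 = 3 - 70 = -67)
j(-11, 8)*(o(1) + 131) = -11*(-67 + 131) = -11*64 = -704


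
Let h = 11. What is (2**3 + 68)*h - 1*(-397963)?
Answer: 398799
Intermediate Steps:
(2**3 + 68)*h - 1*(-397963) = (2**3 + 68)*11 - 1*(-397963) = (8 + 68)*11 + 397963 = 76*11 + 397963 = 836 + 397963 = 398799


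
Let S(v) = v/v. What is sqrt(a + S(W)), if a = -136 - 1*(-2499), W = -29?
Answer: 2*sqrt(591) ≈ 48.621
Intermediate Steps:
S(v) = 1
a = 2363 (a = -136 + 2499 = 2363)
sqrt(a + S(W)) = sqrt(2363 + 1) = sqrt(2364) = 2*sqrt(591)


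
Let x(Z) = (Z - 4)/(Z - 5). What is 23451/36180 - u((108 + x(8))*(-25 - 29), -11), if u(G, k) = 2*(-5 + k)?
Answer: 393737/12060 ≈ 32.648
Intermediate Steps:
x(Z) = (-4 + Z)/(-5 + Z)
u(G, k) = -10 + 2*k
23451/36180 - u((108 + x(8))*(-25 - 29), -11) = 23451/36180 - (-10 + 2*(-11)) = 23451*(1/36180) - (-10 - 22) = 7817/12060 - 1*(-32) = 7817/12060 + 32 = 393737/12060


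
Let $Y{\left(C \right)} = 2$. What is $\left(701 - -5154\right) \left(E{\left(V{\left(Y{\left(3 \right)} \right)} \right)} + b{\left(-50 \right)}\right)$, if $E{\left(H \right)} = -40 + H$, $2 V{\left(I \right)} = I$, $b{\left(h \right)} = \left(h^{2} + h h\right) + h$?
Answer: $28753905$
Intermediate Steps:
$b{\left(h \right)} = h + 2 h^{2}$ ($b{\left(h \right)} = \left(h^{2} + h^{2}\right) + h = 2 h^{2} + h = h + 2 h^{2}$)
$V{\left(I \right)} = \frac{I}{2}$
$\left(701 - -5154\right) \left(E{\left(V{\left(Y{\left(3 \right)} \right)} \right)} + b{\left(-50 \right)}\right) = \left(701 - -5154\right) \left(\left(-40 + \frac{1}{2} \cdot 2\right) - 50 \left(1 + 2 \left(-50\right)\right)\right) = \left(701 + \left(-14292 + 19446\right)\right) \left(\left(-40 + 1\right) - 50 \left(1 - 100\right)\right) = \left(701 + 5154\right) \left(-39 - -4950\right) = 5855 \left(-39 + 4950\right) = 5855 \cdot 4911 = 28753905$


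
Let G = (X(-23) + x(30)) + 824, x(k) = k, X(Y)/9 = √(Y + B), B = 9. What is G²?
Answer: 728182 + 15372*I*√14 ≈ 7.2818e+5 + 57517.0*I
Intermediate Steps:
X(Y) = 9*√(9 + Y) (X(Y) = 9*√(Y + 9) = 9*√(9 + Y))
G = 854 + 9*I*√14 (G = (9*√(9 - 23) + 30) + 824 = (9*√(-14) + 30) + 824 = (9*(I*√14) + 30) + 824 = (9*I*√14 + 30) + 824 = (30 + 9*I*√14) + 824 = 854 + 9*I*√14 ≈ 854.0 + 33.675*I)
G² = (854 + 9*I*√14)²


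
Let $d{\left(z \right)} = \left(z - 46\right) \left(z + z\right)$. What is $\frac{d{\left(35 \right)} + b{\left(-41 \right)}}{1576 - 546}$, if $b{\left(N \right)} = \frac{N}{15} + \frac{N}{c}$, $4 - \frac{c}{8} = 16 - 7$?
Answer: $- \frac{18521}{24720} \approx -0.74923$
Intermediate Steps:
$d{\left(z \right)} = 2 z \left(-46 + z\right)$ ($d{\left(z \right)} = \left(-46 + z\right) 2 z = 2 z \left(-46 + z\right)$)
$c = -40$ ($c = 32 - 8 \left(16 - 7\right) = 32 - 72 = -40$)
$b{\left(N \right)} = \frac{N}{24}$ ($b{\left(N \right)} = \frac{N}{15} + \frac{N}{-40} = N \frac{1}{15} + N \left(- \frac{1}{40}\right) = \frac{N}{15} - \frac{N}{40} = \frac{N}{24}$)
$\frac{d{\left(35 \right)} + b{\left(-41 \right)}}{1576 - 546} = \frac{2 \cdot 35 \left(-46 + 35\right) + \frac{1}{24} \left(-41\right)}{1576 - 546} = \frac{2 \cdot 35 \left(-11\right) - \frac{41}{24}}{1030} = \left(-770 - \frac{41}{24}\right) \frac{1}{1030} = \left(- \frac{18521}{24}\right) \frac{1}{1030} = - \frac{18521}{24720}$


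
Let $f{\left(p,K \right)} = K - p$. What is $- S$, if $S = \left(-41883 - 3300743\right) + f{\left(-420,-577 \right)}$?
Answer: $3342783$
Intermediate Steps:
$S = -3342783$ ($S = \left(-41883 - 3300743\right) - 157 = -3342626 + \left(-577 + 420\right) = -3342626 - 157 = -3342783$)
$- S = \left(-1\right) \left(-3342783\right) = 3342783$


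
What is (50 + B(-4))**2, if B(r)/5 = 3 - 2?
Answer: 3025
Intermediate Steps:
B(r) = 5 (B(r) = 5*(3 - 2) = 5*1 = 5)
(50 + B(-4))**2 = (50 + 5)**2 = 55**2 = 3025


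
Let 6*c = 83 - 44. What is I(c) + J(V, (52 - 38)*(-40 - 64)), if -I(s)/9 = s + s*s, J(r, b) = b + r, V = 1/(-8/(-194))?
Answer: -3741/2 ≈ -1870.5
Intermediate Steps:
V = 97/4 (V = 1/(-8*(-1/194)) = 1/(4/97) = 97/4 ≈ 24.250)
c = 13/2 (c = (83 - 44)/6 = (⅙)*39 = 13/2 ≈ 6.5000)
I(s) = -9*s - 9*s² (I(s) = -9*(s + s*s) = -9*(s + s²) = -9*s - 9*s²)
I(c) + J(V, (52 - 38)*(-40 - 64)) = -9*13/2*(1 + 13/2) + ((52 - 38)*(-40 - 64) + 97/4) = -9*13/2*15/2 + (14*(-104) + 97/4) = -1755/4 + (-1456 + 97/4) = -1755/4 - 5727/4 = -3741/2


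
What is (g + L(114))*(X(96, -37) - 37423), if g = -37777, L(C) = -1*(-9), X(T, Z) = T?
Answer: 1409766136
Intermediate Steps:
L(C) = 9
(g + L(114))*(X(96, -37) - 37423) = (-37777 + 9)*(96 - 37423) = -37768*(-37327) = 1409766136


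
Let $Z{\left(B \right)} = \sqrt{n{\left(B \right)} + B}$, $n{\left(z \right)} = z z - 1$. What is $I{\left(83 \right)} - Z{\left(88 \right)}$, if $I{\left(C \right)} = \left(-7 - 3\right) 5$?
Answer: $-50 - \sqrt{7831} \approx -138.49$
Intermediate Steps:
$I{\left(C \right)} = -50$ ($I{\left(C \right)} = \left(-10\right) 5 = -50$)
$n{\left(z \right)} = -1 + z^{2}$ ($n{\left(z \right)} = z^{2} - 1 = -1 + z^{2}$)
$Z{\left(B \right)} = \sqrt{-1 + B + B^{2}}$ ($Z{\left(B \right)} = \sqrt{\left(-1 + B^{2}\right) + B} = \sqrt{-1 + B + B^{2}}$)
$I{\left(83 \right)} - Z{\left(88 \right)} = -50 - \sqrt{-1 + 88 + 88^{2}} = -50 - \sqrt{-1 + 88 + 7744} = -50 - \sqrt{7831}$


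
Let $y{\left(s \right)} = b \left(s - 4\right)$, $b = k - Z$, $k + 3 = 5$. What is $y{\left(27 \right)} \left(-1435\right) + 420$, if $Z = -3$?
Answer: $-164605$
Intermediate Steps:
$k = 2$ ($k = -3 + 5 = 2$)
$b = 5$ ($b = 2 - -3 = 2 + 3 = 5$)
$y{\left(s \right)} = -20 + 5 s$ ($y{\left(s \right)} = 5 \left(s - 4\right) = 5 \left(-4 + s\right) = -20 + 5 s$)
$y{\left(27 \right)} \left(-1435\right) + 420 = \left(-20 + 5 \cdot 27\right) \left(-1435\right) + 420 = \left(-20 + 135\right) \left(-1435\right) + 420 = 115 \left(-1435\right) + 420 = -165025 + 420 = -164605$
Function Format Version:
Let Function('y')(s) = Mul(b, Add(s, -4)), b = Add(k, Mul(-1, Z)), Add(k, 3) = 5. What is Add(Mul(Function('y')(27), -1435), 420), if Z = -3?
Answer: -164605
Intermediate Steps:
k = 2 (k = Add(-3, 5) = 2)
b = 5 (b = Add(2, Mul(-1, -3)) = Add(2, 3) = 5)
Function('y')(s) = Add(-20, Mul(5, s)) (Function('y')(s) = Mul(5, Add(s, -4)) = Mul(5, Add(-4, s)) = Add(-20, Mul(5, s)))
Add(Mul(Function('y')(27), -1435), 420) = Add(Mul(Add(-20, Mul(5, 27)), -1435), 420) = Add(Mul(Add(-20, 135), -1435), 420) = Add(Mul(115, -1435), 420) = Add(-165025, 420) = -164605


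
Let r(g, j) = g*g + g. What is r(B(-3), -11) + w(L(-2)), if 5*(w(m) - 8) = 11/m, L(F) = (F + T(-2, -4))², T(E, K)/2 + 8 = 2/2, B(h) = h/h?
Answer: 12811/1280 ≈ 10.009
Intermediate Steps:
B(h) = 1
T(E, K) = -14 (T(E, K) = -16 + 2*(2/2) = -16 + 2*(2*(½)) = -16 + 2*1 = -16 + 2 = -14)
L(F) = (-14 + F)² (L(F) = (F - 14)² = (-14 + F)²)
w(m) = 8 + 11/(5*m) (w(m) = 8 + (11/m)/5 = 8 + 11/(5*m))
r(g, j) = g + g² (r(g, j) = g² + g = g + g²)
r(B(-3), -11) + w(L(-2)) = 1*(1 + 1) + (8 + 11/(5*((-14 - 2)²))) = 1*2 + (8 + 11/(5*((-16)²))) = 2 + (8 + (11/5)/256) = 2 + (8 + (11/5)*(1/256)) = 2 + (8 + 11/1280) = 2 + 10251/1280 = 12811/1280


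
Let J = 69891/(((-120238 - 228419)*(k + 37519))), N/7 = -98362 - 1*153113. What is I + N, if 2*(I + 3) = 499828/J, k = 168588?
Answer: -5986368363360178/23297 ≈ -2.5696e+11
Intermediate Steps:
N = -1760325 (N = 7*(-98362 - 1*153113) = 7*(-98362 - 153113) = 7*(-251475) = -1760325)
J = -23297/23953549433 (J = 69891/(((-120238 - 228419)*(168588 + 37519))) = 69891/((-348657*206107)) = 69891/(-71860648299) = 69891*(-1/71860648299) = -23297/23953549433 ≈ -9.7259e-7)
I = -5986327353068653/23297 (I = -3 + (499828/(-23297/23953549433))/2 = -3 + (499828*(-23953549433/23297))/2 = -3 + (½)*(-11972654705997524/23297) = -3 - 5986327352998762/23297 = -5986327353068653/23297 ≈ -2.5696e+11)
I + N = -5986327353068653/23297 - 1760325 = -5986368363360178/23297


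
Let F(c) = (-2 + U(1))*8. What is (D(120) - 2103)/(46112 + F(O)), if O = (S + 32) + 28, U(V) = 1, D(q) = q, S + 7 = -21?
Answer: -661/15368 ≈ -0.043011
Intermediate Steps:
S = -28 (S = -7 - 21 = -28)
O = 32 (O = (-28 + 32) + 28 = 4 + 28 = 32)
F(c) = -8 (F(c) = (-2 + 1)*8 = -1*8 = -8)
(D(120) - 2103)/(46112 + F(O)) = (120 - 2103)/(46112 - 8) = -1983/46104 = -1983*1/46104 = -661/15368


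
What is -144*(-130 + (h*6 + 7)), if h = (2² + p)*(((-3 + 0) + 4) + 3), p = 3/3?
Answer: 432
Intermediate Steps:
p = 1 (p = 3*(⅓) = 1)
h = 20 (h = (2² + 1)*(((-3 + 0) + 4) + 3) = (4 + 1)*((-3 + 4) + 3) = 5*(1 + 3) = 5*4 = 20)
-144*(-130 + (h*6 + 7)) = -144*(-130 + (20*6 + 7)) = -144*(-130 + (120 + 7)) = -144*(-130 + 127) = -144*(-3) = 432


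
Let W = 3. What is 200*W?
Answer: 600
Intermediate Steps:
200*W = 200*3 = 600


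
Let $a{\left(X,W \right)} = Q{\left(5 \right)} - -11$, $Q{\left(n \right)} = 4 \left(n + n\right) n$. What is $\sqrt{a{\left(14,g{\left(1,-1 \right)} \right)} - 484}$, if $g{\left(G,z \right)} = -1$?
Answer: $i \sqrt{273} \approx 16.523 i$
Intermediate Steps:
$Q{\left(n \right)} = 8 n^{2}$ ($Q{\left(n \right)} = 4 \cdot 2 n n = 8 n n = 8 n^{2}$)
$a{\left(X,W \right)} = 211$ ($a{\left(X,W \right)} = 8 \cdot 5^{2} - -11 = 8 \cdot 25 + 11 = 200 + 11 = 211$)
$\sqrt{a{\left(14,g{\left(1,-1 \right)} \right)} - 484} = \sqrt{211 - 484} = \sqrt{-273} = i \sqrt{273}$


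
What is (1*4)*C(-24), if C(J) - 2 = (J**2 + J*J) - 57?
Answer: 4388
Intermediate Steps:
C(J) = -55 + 2*J**2 (C(J) = 2 + ((J**2 + J*J) - 57) = 2 + ((J**2 + J**2) - 57) = 2 + (2*J**2 - 57) = 2 + (-57 + 2*J**2) = -55 + 2*J**2)
(1*4)*C(-24) = (1*4)*(-55 + 2*(-24)**2) = 4*(-55 + 2*576) = 4*(-55 + 1152) = 4*1097 = 4388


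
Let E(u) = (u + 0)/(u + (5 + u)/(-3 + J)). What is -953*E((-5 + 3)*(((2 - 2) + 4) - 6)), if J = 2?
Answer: 3812/5 ≈ 762.40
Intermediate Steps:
E(u) = -u/5 (E(u) = (u + 0)/(u + (5 + u)/(-3 + 2)) = u/(u + (5 + u)/(-1)) = u/(u + (5 + u)*(-1)) = u/(u + (-5 - u)) = u/(-5) = u*(-⅕) = -u/5)
-953*E((-5 + 3)*(((2 - 2) + 4) - 6)) = -(-953)*(-5 + 3)*(((2 - 2) + 4) - 6)/5 = -(-953)*(-2*((0 + 4) - 6))/5 = -(-953)*(-2*(4 - 6))/5 = -(-953)*(-2*(-2))/5 = -(-953)*4/5 = -953*(-⅘) = 3812/5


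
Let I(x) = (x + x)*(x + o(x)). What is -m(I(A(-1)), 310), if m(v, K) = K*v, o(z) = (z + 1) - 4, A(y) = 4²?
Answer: -287680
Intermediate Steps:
A(y) = 16
o(z) = -3 + z (o(z) = (1 + z) - 4 = -3 + z)
I(x) = 2*x*(-3 + 2*x) (I(x) = (x + x)*(x + (-3 + x)) = (2*x)*(-3 + 2*x) = 2*x*(-3 + 2*x))
-m(I(A(-1)), 310) = -310*2*16*(-3 + 2*16) = -310*2*16*(-3 + 32) = -310*2*16*29 = -310*928 = -1*287680 = -287680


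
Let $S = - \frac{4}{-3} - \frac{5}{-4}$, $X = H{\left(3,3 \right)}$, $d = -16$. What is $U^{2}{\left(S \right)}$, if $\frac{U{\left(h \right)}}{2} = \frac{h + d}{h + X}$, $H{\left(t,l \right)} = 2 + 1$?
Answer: $\frac{103684}{4489} \approx 23.097$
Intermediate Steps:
$H{\left(t,l \right)} = 3$
$X = 3$
$S = \frac{31}{12}$ ($S = \left(-4\right) \left(- \frac{1}{3}\right) - - \frac{5}{4} = \frac{4}{3} + \frac{5}{4} = \frac{31}{12} \approx 2.5833$)
$U{\left(h \right)} = \frac{2 \left(-16 + h\right)}{3 + h}$ ($U{\left(h \right)} = 2 \frac{h - 16}{h + 3} = 2 \frac{-16 + h}{3 + h} = \frac{2 \left(-16 + h\right)}{3 + h}$)
$U^{2}{\left(S \right)} = \left(\frac{2 \left(-16 + \frac{31}{12}\right)}{3 + \frac{31}{12}}\right)^{2} = \left(2 \frac{1}{\frac{67}{12}} \left(- \frac{161}{12}\right)\right)^{2} = \left(2 \cdot \frac{12}{67} \left(- \frac{161}{12}\right)\right)^{2} = \left(- \frac{322}{67}\right)^{2} = \frac{103684}{4489}$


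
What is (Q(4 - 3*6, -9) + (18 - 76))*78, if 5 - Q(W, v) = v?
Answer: -3432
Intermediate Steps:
Q(W, v) = 5 - v
(Q(4 - 3*6, -9) + (18 - 76))*78 = ((5 - 1*(-9)) + (18 - 76))*78 = ((5 + 9) - 58)*78 = (14 - 58)*78 = -44*78 = -3432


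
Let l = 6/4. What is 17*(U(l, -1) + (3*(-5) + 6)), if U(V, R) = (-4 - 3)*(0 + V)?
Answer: -663/2 ≈ -331.50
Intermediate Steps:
l = 3/2 (l = 6*(¼) = 3/2 ≈ 1.5000)
U(V, R) = -7*V
17*(U(l, -1) + (3*(-5) + 6)) = 17*(-7*3/2 + (3*(-5) + 6)) = 17*(-21/2 + (-15 + 6)) = 17*(-21/2 - 9) = 17*(-39/2) = -663/2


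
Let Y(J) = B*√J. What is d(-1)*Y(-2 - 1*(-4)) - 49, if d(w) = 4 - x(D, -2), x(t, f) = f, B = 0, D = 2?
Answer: -49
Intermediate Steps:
Y(J) = 0 (Y(J) = 0*√J = 0)
d(w) = 6 (d(w) = 4 - 1*(-2) = 4 + 2 = 6)
d(-1)*Y(-2 - 1*(-4)) - 49 = 6*0 - 49 = 0 - 49 = -49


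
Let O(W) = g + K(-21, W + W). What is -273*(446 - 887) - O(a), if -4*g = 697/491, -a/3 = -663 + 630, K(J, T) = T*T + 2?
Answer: 159451965/1964 ≈ 81187.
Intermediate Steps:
K(J, T) = 2 + T² (K(J, T) = T² + 2 = 2 + T²)
a = 99 (a = -3*(-663 + 630) = -3*(-33) = 99)
g = -697/1964 (g = -697/(4*491) = -¼*697/491 = -697/1964 ≈ -0.35489)
O(W) = 3231/1964 + 4*W² (O(W) = -697/1964 + (2 + (W + W)²) = -697/1964 + (2 + (2*W)²) = -697/1964 + (2 + 4*W²) = 3231/1964 + 4*W²)
-273*(446 - 887) - O(a) = -273*(446 - 887) - (3231/1964 + 4*99²) = -273*(-441) - (3231/1964 + 4*9801) = 120393 - (3231/1964 + 39204) = 120393 - 1*76999887/1964 = 120393 - 76999887/1964 = 159451965/1964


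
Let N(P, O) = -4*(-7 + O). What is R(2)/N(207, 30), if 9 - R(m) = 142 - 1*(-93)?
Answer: 113/46 ≈ 2.4565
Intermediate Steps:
N(P, O) = 28 - 4*O
R(m) = -226 (R(m) = 9 - (142 - 1*(-93)) = 9 - (142 + 93) = 9 - 1*235 = 9 - 235 = -226)
R(2)/N(207, 30) = -226/(28 - 4*30) = -226/(28 - 120) = -226/(-92) = -226*(-1/92) = 113/46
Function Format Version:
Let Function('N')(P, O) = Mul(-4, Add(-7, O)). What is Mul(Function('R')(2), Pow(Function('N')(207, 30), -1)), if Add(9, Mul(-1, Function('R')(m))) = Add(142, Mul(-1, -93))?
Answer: Rational(113, 46) ≈ 2.4565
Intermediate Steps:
Function('N')(P, O) = Add(28, Mul(-4, O))
Function('R')(m) = -226 (Function('R')(m) = Add(9, Mul(-1, Add(142, Mul(-1, -93)))) = Add(9, Mul(-1, Add(142, 93))) = Add(9, Mul(-1, 235)) = Add(9, -235) = -226)
Mul(Function('R')(2), Pow(Function('N')(207, 30), -1)) = Mul(-226, Pow(Add(28, Mul(-4, 30)), -1)) = Mul(-226, Pow(Add(28, -120), -1)) = Mul(-226, Pow(-92, -1)) = Mul(-226, Rational(-1, 92)) = Rational(113, 46)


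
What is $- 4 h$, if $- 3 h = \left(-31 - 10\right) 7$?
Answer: $- \frac{1148}{3} \approx -382.67$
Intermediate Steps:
$h = \frac{287}{3}$ ($h = - \frac{\left(-31 - 10\right) 7}{3} = - \frac{\left(-41\right) 7}{3} = \left(- \frac{1}{3}\right) \left(-287\right) = \frac{287}{3} \approx 95.667$)
$- 4 h = \left(-4\right) \frac{287}{3} = - \frac{1148}{3}$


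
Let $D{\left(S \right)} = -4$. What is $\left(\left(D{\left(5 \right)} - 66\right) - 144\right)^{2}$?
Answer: $45796$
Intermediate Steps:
$\left(\left(D{\left(5 \right)} - 66\right) - 144\right)^{2} = \left(\left(-4 - 66\right) - 144\right)^{2} = \left(-70 - 144\right)^{2} = \left(-214\right)^{2} = 45796$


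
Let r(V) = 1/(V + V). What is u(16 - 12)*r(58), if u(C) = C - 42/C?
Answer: -13/232 ≈ -0.056035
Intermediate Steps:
r(V) = 1/(2*V)
u(16 - 12)*r(58) = ((16 - 12) - 42/(16 - 12))*((1/2)/58) = (4 - 42/4)*((1/2)*(1/58)) = (4 - 42*1/4)*(1/116) = (4 - 21/2)*(1/116) = -13/2*1/116 = -13/232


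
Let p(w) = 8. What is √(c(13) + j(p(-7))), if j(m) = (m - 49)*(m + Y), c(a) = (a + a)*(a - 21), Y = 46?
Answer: I*√2422 ≈ 49.214*I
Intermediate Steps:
c(a) = 2*a*(-21 + a) (c(a) = (2*a)*(-21 + a) = 2*a*(-21 + a))
j(m) = (-49 + m)*(46 + m) (j(m) = (m - 49)*(m + 46) = (-49 + m)*(46 + m))
√(c(13) + j(p(-7))) = √(2*13*(-21 + 13) + (-2254 + 8² - 3*8)) = √(2*13*(-8) + (-2254 + 64 - 24)) = √(-208 - 2214) = √(-2422) = I*√2422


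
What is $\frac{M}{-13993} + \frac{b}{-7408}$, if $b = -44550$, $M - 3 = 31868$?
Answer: $\frac{27663413}{7404296} \approx 3.7361$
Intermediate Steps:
$M = 31871$ ($M = 3 + 31868 = 31871$)
$\frac{M}{-13993} + \frac{b}{-7408} = \frac{31871}{-13993} - \frac{44550}{-7408} = 31871 \left(- \frac{1}{13993}\right) - - \frac{22275}{3704} = - \frac{4553}{1999} + \frac{22275}{3704} = \frac{27663413}{7404296}$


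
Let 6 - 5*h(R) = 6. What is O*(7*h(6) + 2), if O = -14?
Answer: -28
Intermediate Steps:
h(R) = 0 (h(R) = 6/5 - ⅕*6 = 6/5 - 6/5 = 0)
O*(7*h(6) + 2) = -14*(7*0 + 2) = -14*(0 + 2) = -14*2 = -28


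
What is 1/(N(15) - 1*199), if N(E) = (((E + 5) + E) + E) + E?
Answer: -1/134 ≈ -0.0074627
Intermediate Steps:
N(E) = 5 + 4*E (N(E) = (((5 + E) + E) + E) + E = ((5 + 2*E) + E) + E = (5 + 3*E) + E = 5 + 4*E)
1/(N(15) - 1*199) = 1/((5 + 4*15) - 1*199) = 1/((5 + 60) - 199) = 1/(65 - 199) = 1/(-134) = -1/134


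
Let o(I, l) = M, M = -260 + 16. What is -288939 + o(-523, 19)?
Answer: -289183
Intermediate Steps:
M = -244
o(I, l) = -244
-288939 + o(-523, 19) = -288939 - 244 = -289183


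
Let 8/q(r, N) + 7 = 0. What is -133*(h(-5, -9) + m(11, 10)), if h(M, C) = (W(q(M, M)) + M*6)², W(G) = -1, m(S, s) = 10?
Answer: -129143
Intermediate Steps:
q(r, N) = -8/7 (q(r, N) = 8/(-7 + 0) = 8/(-7) = 8*(-⅐) = -8/7)
h(M, C) = (-1 + 6*M)² (h(M, C) = (-1 + M*6)² = (-1 + 6*M)²)
-133*(h(-5, -9) + m(11, 10)) = -133*((-1 + 6*(-5))² + 10) = -133*((-1 - 30)² + 10) = -133*((-31)² + 10) = -133*(961 + 10) = -133*971 = -129143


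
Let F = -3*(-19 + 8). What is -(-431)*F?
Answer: 14223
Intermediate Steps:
F = 33 (F = -3*(-11) = 33)
-(-431)*F = -(-431)*33 = -1*(-14223) = 14223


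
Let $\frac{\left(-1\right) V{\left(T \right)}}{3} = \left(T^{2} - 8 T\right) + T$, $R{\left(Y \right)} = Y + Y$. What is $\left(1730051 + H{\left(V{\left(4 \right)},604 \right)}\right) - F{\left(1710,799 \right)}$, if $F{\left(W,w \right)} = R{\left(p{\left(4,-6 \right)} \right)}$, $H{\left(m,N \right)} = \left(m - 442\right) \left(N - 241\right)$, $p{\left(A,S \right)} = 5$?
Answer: $1582663$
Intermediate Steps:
$R{\left(Y \right)} = 2 Y$
$V{\left(T \right)} = - 3 T^{2} + 21 T$ ($V{\left(T \right)} = - 3 \left(\left(T^{2} - 8 T\right) + T\right) = - 3 \left(T^{2} - 7 T\right) = - 3 T^{2} + 21 T$)
$H{\left(m,N \right)} = \left(-442 + m\right) \left(-241 + N\right)$
$F{\left(W,w \right)} = 10$ ($F{\left(W,w \right)} = 2 \cdot 5 = 10$)
$\left(1730051 + H{\left(V{\left(4 \right)},604 \right)}\right) - F{\left(1710,799 \right)} = \left(1730051 + \left(106522 - 266968 - 241 \cdot 3 \cdot 4 \left(7 - 4\right) + 604 \cdot 3 \cdot 4 \left(7 - 4\right)\right)\right) - 10 = \left(1730051 + \left(106522 - 266968 - 241 \cdot 3 \cdot 4 \cdot 3 + 604 \cdot 3 \cdot 4 \cdot 3\right)\right) - 10 = \left(1730051 + \left(106522 - 266968 - 8676 + 604 \cdot 36\right)\right) - 10 = \left(1730051 + \left(106522 - 266968 - 8676 + 21744\right)\right) - 10 = \left(1730051 - 147378\right) - 10 = 1582673 - 10 = 1582663$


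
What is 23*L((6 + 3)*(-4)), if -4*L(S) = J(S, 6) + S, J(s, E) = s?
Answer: 414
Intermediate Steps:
L(S) = -S/2 (L(S) = -(S + S)/4 = -S/2)
23*L((6 + 3)*(-4)) = 23*(-(6 + 3)*(-4)/2) = 23*(-9*(-4)/2) = 23*(-½*(-36)) = 23*18 = 414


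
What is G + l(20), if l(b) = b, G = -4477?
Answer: -4457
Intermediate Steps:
G + l(20) = -4477 + 20 = -4457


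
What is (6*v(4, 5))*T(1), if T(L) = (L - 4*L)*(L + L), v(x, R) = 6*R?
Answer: -1080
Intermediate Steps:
T(L) = -6*L² (T(L) = (-3*L)*(2*L) = -6*L²)
(6*v(4, 5))*T(1) = (6*(6*5))*(-6*1²) = (6*30)*(-6*1) = 180*(-6) = -1080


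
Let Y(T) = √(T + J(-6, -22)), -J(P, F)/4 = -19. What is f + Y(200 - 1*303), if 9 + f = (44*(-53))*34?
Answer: -79297 + 3*I*√3 ≈ -79297.0 + 5.1962*I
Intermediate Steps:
f = -79297 (f = -9 + (44*(-53))*34 = -9 - 2332*34 = -9 - 79288 = -79297)
J(P, F) = 76 (J(P, F) = -4*(-19) = 76)
Y(T) = √(76 + T) (Y(T) = √(T + 76) = √(76 + T))
f + Y(200 - 1*303) = -79297 + √(76 + (200 - 1*303)) = -79297 + √(76 + (200 - 303)) = -79297 + √(76 - 103) = -79297 + √(-27) = -79297 + 3*I*√3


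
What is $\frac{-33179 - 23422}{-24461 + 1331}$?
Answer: $\frac{6289}{2570} \approx 2.4471$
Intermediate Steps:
$\frac{-33179 - 23422}{-24461 + 1331} = - \frac{56601}{-23130} = \left(-56601\right) \left(- \frac{1}{23130}\right) = \frac{6289}{2570}$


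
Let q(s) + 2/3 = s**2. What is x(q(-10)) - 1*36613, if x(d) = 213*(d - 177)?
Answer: -53156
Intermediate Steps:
q(s) = -2/3 + s**2
x(d) = -37701 + 213*d (x(d) = 213*(-177 + d) = -37701 + 213*d)
x(q(-10)) - 1*36613 = (-37701 + 213*(-2/3 + (-10)**2)) - 1*36613 = (-37701 + 213*(-2/3 + 100)) - 36613 = (-37701 + 213*(298/3)) - 36613 = (-37701 + 21158) - 36613 = -16543 - 36613 = -53156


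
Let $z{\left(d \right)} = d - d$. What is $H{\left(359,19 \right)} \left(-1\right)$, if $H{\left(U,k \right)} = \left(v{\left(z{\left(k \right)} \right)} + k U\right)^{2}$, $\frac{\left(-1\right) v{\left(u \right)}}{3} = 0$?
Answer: $-46526041$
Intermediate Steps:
$z{\left(d \right)} = 0$
$v{\left(u \right)} = 0$ ($v{\left(u \right)} = \left(-3\right) 0 = 0$)
$H{\left(U,k \right)} = U^{2} k^{2}$ ($H{\left(U,k \right)} = \left(0 + k U\right)^{2} = \left(0 + U k\right)^{2} = \left(U k\right)^{2} = U^{2} k^{2}$)
$H{\left(359,19 \right)} \left(-1\right) = 359^{2} \cdot 19^{2} \left(-1\right) = 128881 \cdot 361 \left(-1\right) = 46526041 \left(-1\right) = -46526041$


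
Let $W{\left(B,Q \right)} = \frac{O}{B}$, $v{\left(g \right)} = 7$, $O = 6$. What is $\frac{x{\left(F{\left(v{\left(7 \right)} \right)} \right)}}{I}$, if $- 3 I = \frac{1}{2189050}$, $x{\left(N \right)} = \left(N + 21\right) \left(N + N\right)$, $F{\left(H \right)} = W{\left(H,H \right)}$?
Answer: $- \frac{12057287400}{49} \approx -2.4607 \cdot 10^{8}$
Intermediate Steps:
$W{\left(B,Q \right)} = \frac{6}{B}$
$F{\left(H \right)} = \frac{6}{H}$
$x{\left(N \right)} = 2 N \left(21 + N\right)$ ($x{\left(N \right)} = \left(21 + N\right) 2 N = 2 N \left(21 + N\right)$)
$I = - \frac{1}{6567150}$ ($I = - \frac{1}{3 \cdot 2189050} = \left(- \frac{1}{3}\right) \frac{1}{2189050} = - \frac{1}{6567150} \approx -1.5227 \cdot 10^{-7}$)
$\frac{x{\left(F{\left(v{\left(7 \right)} \right)} \right)}}{I} = \frac{2 \cdot \frac{6}{7} \left(21 + \frac{6}{7}\right)}{- \frac{1}{6567150}} = 2 \cdot 6 \cdot \frac{1}{7} \left(21 + 6 \cdot \frac{1}{7}\right) \left(-6567150\right) = 2 \cdot \frac{6}{7} \left(21 + \frac{6}{7}\right) \left(-6567150\right) = 2 \cdot \frac{6}{7} \cdot \frac{153}{7} \left(-6567150\right) = \frac{1836}{49} \left(-6567150\right) = - \frac{12057287400}{49}$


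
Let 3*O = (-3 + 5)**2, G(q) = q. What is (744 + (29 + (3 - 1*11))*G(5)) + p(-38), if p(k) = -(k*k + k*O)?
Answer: -1633/3 ≈ -544.33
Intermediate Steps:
O = 4/3 (O = (-3 + 5)**2/3 = (1/3)*2**2 = (1/3)*4 = 4/3 ≈ 1.3333)
p(k) = -k**2 - 4*k/3 (p(k) = -(k*k + k*(4/3)) = -(k**2 + 4*k/3) = -k**2 - 4*k/3)
(744 + (29 + (3 - 1*11))*G(5)) + p(-38) = (744 + (29 + (3 - 1*11))*5) - 1/3*(-38)*(4 + 3*(-38)) = (744 + (29 + (3 - 11))*5) - 1/3*(-38)*(4 - 114) = (744 + (29 - 8)*5) - 1/3*(-38)*(-110) = (744 + 21*5) - 4180/3 = (744 + 105) - 4180/3 = 849 - 4180/3 = -1633/3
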